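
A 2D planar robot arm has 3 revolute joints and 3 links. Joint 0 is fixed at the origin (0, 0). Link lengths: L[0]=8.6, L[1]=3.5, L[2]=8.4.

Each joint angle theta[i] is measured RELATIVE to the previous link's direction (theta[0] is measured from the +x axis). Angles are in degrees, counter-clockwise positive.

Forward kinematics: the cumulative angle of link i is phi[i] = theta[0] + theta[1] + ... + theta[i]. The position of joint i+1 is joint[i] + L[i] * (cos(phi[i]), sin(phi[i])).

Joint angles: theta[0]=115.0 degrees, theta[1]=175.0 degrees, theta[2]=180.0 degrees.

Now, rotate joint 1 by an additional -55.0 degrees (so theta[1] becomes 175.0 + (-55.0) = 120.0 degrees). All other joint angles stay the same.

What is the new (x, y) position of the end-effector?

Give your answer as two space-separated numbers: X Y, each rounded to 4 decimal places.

Answer: -0.8240 11.8081

Derivation:
joint[0] = (0.0000, 0.0000)  (base)
link 0: phi[0] = 115 = 115 deg
  cos(115 deg) = -0.4226, sin(115 deg) = 0.9063
  joint[1] = (0.0000, 0.0000) + 8.6 * (-0.4226, 0.9063) = (0.0000 + -3.6345, 0.0000 + 7.7942) = (-3.6345, 7.7942)
link 1: phi[1] = 115 + 120 = 235 deg
  cos(235 deg) = -0.5736, sin(235 deg) = -0.8192
  joint[2] = (-3.6345, 7.7942) + 3.5 * (-0.5736, -0.8192) = (-3.6345 + -2.0075, 7.7942 + -2.8670) = (-5.6420, 4.9272)
link 2: phi[2] = 115 + 120 + 180 = 415 deg
  cos(415 deg) = 0.5736, sin(415 deg) = 0.8192
  joint[3] = (-5.6420, 4.9272) + 8.4 * (0.5736, 0.8192) = (-5.6420 + 4.8180, 4.9272 + 6.8809) = (-0.8240, 11.8081)
End effector: (-0.8240, 11.8081)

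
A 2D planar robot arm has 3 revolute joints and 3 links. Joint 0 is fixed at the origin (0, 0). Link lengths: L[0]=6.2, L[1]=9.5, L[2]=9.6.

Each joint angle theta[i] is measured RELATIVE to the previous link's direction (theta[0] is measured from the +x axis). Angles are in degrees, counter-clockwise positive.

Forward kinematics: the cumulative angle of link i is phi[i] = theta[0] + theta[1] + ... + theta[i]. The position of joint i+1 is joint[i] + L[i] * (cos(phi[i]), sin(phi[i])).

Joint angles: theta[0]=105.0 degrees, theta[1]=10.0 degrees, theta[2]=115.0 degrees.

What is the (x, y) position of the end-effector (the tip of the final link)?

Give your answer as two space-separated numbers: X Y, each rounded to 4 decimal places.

joint[0] = (0.0000, 0.0000)  (base)
link 0: phi[0] = 105 = 105 deg
  cos(105 deg) = -0.2588, sin(105 deg) = 0.9659
  joint[1] = (0.0000, 0.0000) + 6.2 * (-0.2588, 0.9659) = (0.0000 + -1.6047, 0.0000 + 5.9887) = (-1.6047, 5.9887)
link 1: phi[1] = 105 + 10 = 115 deg
  cos(115 deg) = -0.4226, sin(115 deg) = 0.9063
  joint[2] = (-1.6047, 5.9887) + 9.5 * (-0.4226, 0.9063) = (-1.6047 + -4.0149, 5.9887 + 8.6099) = (-5.6196, 14.5987)
link 2: phi[2] = 105 + 10 + 115 = 230 deg
  cos(230 deg) = -0.6428, sin(230 deg) = -0.7660
  joint[3] = (-5.6196, 14.5987) + 9.6 * (-0.6428, -0.7660) = (-5.6196 + -6.1708, 14.5987 + -7.3540) = (-11.7903, 7.2446)
End effector: (-11.7903, 7.2446)

Answer: -11.7903 7.2446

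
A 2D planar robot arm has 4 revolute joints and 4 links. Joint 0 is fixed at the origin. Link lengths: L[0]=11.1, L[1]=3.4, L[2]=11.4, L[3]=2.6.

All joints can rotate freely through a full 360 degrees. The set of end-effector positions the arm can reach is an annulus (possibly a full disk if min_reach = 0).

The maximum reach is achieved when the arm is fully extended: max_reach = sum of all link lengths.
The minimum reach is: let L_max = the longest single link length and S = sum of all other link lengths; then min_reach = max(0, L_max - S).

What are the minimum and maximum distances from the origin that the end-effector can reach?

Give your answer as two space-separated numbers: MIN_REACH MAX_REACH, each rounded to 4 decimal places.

Link lengths: [11.1, 3.4, 11.4, 2.6]
max_reach = 11.1 + 3.4 + 11.4 + 2.6 = 28.5
L_max = max([11.1, 3.4, 11.4, 2.6]) = 11.4
S (sum of others) = 28.5 - 11.4 = 17.1
min_reach = max(0, 11.4 - 17.1) = max(0, -5.7) = 0

Answer: 0.0000 28.5000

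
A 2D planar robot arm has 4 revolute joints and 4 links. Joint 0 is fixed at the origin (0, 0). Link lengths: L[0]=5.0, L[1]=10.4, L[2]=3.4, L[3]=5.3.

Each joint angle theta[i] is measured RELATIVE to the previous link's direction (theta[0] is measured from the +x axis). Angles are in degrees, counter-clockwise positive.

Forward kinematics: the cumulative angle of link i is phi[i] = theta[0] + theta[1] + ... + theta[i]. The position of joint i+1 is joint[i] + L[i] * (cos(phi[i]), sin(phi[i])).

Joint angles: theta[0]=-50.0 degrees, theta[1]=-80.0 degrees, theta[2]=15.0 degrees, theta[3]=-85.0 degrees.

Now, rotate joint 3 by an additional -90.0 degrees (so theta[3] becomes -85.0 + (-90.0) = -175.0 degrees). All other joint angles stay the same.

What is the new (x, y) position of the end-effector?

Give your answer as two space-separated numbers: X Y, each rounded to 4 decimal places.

Answer: -3.0952 -9.8982

Derivation:
joint[0] = (0.0000, 0.0000)  (base)
link 0: phi[0] = -50 = -50 deg
  cos(-50 deg) = 0.6428, sin(-50 deg) = -0.7660
  joint[1] = (0.0000, 0.0000) + 5 * (0.6428, -0.7660) = (0.0000 + 3.2139, 0.0000 + -3.8302) = (3.2139, -3.8302)
link 1: phi[1] = -50 + -80 = -130 deg
  cos(-130 deg) = -0.6428, sin(-130 deg) = -0.7660
  joint[2] = (3.2139, -3.8302) + 10.4 * (-0.6428, -0.7660) = (3.2139 + -6.6850, -3.8302 + -7.9669) = (-3.4711, -11.7971)
link 2: phi[2] = -50 + -80 + 15 = -115 deg
  cos(-115 deg) = -0.4226, sin(-115 deg) = -0.9063
  joint[3] = (-3.4711, -11.7971) + 3.4 * (-0.4226, -0.9063) = (-3.4711 + -1.4369, -11.7971 + -3.0814) = (-4.9080, -14.8785)
link 3: phi[3] = -50 + -80 + 15 + -175 = -290 deg
  cos(-290 deg) = 0.3420, sin(-290 deg) = 0.9397
  joint[4] = (-4.9080, -14.8785) + 5.3 * (0.3420, 0.9397) = (-4.9080 + 1.8127, -14.8785 + 4.9804) = (-3.0952, -9.8982)
End effector: (-3.0952, -9.8982)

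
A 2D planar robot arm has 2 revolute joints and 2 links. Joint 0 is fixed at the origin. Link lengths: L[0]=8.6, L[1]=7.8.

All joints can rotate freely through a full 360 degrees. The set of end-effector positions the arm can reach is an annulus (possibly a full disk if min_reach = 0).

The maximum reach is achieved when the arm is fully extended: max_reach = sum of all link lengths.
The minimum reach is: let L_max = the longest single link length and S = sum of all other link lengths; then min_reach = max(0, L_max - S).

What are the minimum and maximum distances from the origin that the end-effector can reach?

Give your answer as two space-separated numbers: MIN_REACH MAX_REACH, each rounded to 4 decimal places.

Link lengths: [8.6, 7.8]
max_reach = 8.6 + 7.8 = 16.4
L_max = max([8.6, 7.8]) = 8.6
S (sum of others) = 16.4 - 8.6 = 7.8
min_reach = max(0, 8.6 - 7.8) = max(0, 0.8) = 0.8

Answer: 0.8000 16.4000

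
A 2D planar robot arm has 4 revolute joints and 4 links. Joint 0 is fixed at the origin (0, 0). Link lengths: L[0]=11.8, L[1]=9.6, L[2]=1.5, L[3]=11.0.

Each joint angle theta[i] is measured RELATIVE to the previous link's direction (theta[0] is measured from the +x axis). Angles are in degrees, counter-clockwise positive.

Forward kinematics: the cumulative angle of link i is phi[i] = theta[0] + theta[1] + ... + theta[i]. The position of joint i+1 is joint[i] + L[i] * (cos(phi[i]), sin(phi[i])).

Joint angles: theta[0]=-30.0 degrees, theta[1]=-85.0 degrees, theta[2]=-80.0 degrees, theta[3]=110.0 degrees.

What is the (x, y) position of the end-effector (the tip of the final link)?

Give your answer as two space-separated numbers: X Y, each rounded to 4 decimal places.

Answer: 5.6718 -25.1705

Derivation:
joint[0] = (0.0000, 0.0000)  (base)
link 0: phi[0] = -30 = -30 deg
  cos(-30 deg) = 0.8660, sin(-30 deg) = -0.5000
  joint[1] = (0.0000, 0.0000) + 11.8 * (0.8660, -0.5000) = (0.0000 + 10.2191, 0.0000 + -5.9000) = (10.2191, -5.9000)
link 1: phi[1] = -30 + -85 = -115 deg
  cos(-115 deg) = -0.4226, sin(-115 deg) = -0.9063
  joint[2] = (10.2191, -5.9000) + 9.6 * (-0.4226, -0.9063) = (10.2191 + -4.0571, -5.9000 + -8.7006) = (6.1620, -14.6006)
link 2: phi[2] = -30 + -85 + -80 = -195 deg
  cos(-195 deg) = -0.9659, sin(-195 deg) = 0.2588
  joint[3] = (6.1620, -14.6006) + 1.5 * (-0.9659, 0.2588) = (6.1620 + -1.4489, -14.6006 + 0.3882) = (4.7131, -14.2123)
link 3: phi[3] = -30 + -85 + -80 + 110 = -85 deg
  cos(-85 deg) = 0.0872, sin(-85 deg) = -0.9962
  joint[4] = (4.7131, -14.2123) + 11 * (0.0872, -0.9962) = (4.7131 + 0.9587, -14.2123 + -10.9581) = (5.6718, -25.1705)
End effector: (5.6718, -25.1705)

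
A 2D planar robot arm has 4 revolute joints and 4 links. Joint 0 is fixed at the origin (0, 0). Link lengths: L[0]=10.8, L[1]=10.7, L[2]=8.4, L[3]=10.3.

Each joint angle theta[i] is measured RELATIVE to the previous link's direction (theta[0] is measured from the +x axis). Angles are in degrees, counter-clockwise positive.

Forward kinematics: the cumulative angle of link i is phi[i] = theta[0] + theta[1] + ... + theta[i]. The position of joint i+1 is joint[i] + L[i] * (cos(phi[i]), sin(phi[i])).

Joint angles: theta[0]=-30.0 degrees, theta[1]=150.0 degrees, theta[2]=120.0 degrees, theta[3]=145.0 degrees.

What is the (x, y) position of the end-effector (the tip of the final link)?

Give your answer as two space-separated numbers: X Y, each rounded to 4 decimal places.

joint[0] = (0.0000, 0.0000)  (base)
link 0: phi[0] = -30 = -30 deg
  cos(-30 deg) = 0.8660, sin(-30 deg) = -0.5000
  joint[1] = (0.0000, 0.0000) + 10.8 * (0.8660, -0.5000) = (0.0000 + 9.3531, 0.0000 + -5.4000) = (9.3531, -5.4000)
link 1: phi[1] = -30 + 150 = 120 deg
  cos(120 deg) = -0.5000, sin(120 deg) = 0.8660
  joint[2] = (9.3531, -5.4000) + 10.7 * (-0.5000, 0.8660) = (9.3531 + -5.3500, -5.4000 + 9.2665) = (4.0031, 3.8665)
link 2: phi[2] = -30 + 150 + 120 = 240 deg
  cos(240 deg) = -0.5000, sin(240 deg) = -0.8660
  joint[3] = (4.0031, 3.8665) + 8.4 * (-0.5000, -0.8660) = (4.0031 + -4.2000, 3.8665 + -7.2746) = (-0.1969, -3.4081)
link 3: phi[3] = -30 + 150 + 120 + 145 = 385 deg
  cos(385 deg) = 0.9063, sin(385 deg) = 0.4226
  joint[4] = (-0.1969, -3.4081) + 10.3 * (0.9063, 0.4226) = (-0.1969 + 9.3350, -3.4081 + 4.3530) = (9.1380, 0.9448)
End effector: (9.1380, 0.9448)

Answer: 9.1380 0.9448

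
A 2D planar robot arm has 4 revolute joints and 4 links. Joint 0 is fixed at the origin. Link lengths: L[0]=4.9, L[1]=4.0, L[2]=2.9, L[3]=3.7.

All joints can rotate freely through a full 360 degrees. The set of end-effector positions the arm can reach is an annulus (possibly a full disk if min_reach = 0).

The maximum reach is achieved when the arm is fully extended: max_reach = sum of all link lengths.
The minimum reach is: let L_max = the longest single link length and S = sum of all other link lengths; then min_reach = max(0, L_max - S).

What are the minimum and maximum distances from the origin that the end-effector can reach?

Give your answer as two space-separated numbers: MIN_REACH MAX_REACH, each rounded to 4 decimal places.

Answer: 0.0000 15.5000

Derivation:
Link lengths: [4.9, 4.0, 2.9, 3.7]
max_reach = 4.9 + 4 + 2.9 + 3.7 = 15.5
L_max = max([4.9, 4.0, 2.9, 3.7]) = 4.9
S (sum of others) = 15.5 - 4.9 = 10.6
min_reach = max(0, 4.9 - 10.6) = max(0, -5.7) = 0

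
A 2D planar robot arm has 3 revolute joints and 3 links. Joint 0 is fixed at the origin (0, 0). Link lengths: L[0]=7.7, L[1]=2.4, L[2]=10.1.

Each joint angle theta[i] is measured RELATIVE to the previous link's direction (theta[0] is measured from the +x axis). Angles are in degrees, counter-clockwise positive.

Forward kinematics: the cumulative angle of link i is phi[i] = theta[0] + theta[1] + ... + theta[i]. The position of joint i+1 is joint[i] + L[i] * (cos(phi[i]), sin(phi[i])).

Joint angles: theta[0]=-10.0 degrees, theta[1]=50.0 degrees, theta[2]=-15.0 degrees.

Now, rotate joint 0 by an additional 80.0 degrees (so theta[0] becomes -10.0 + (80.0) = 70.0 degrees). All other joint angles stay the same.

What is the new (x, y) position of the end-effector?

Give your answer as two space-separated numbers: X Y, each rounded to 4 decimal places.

Answer: -1.1805 19.0699

Derivation:
joint[0] = (0.0000, 0.0000)  (base)
link 0: phi[0] = 70 = 70 deg
  cos(70 deg) = 0.3420, sin(70 deg) = 0.9397
  joint[1] = (0.0000, 0.0000) + 7.7 * (0.3420, 0.9397) = (0.0000 + 2.6336, 0.0000 + 7.2356) = (2.6336, 7.2356)
link 1: phi[1] = 70 + 50 = 120 deg
  cos(120 deg) = -0.5000, sin(120 deg) = 0.8660
  joint[2] = (2.6336, 7.2356) + 2.4 * (-0.5000, 0.8660) = (2.6336 + -1.2000, 7.2356 + 2.0785) = (1.4336, 9.3141)
link 2: phi[2] = 70 + 50 + -15 = 105 deg
  cos(105 deg) = -0.2588, sin(105 deg) = 0.9659
  joint[3] = (1.4336, 9.3141) + 10.1 * (-0.2588, 0.9659) = (1.4336 + -2.6141, 9.3141 + 9.7559) = (-1.1805, 19.0699)
End effector: (-1.1805, 19.0699)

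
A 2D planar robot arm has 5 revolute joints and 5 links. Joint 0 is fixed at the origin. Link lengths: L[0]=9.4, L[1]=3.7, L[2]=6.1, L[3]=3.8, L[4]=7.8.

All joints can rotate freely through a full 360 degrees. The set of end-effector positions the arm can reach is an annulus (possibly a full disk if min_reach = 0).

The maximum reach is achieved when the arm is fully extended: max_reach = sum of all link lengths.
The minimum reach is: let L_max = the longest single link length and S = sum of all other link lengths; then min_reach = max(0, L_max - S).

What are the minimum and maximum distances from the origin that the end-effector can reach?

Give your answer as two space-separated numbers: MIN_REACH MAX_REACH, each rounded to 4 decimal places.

Answer: 0.0000 30.8000

Derivation:
Link lengths: [9.4, 3.7, 6.1, 3.8, 7.8]
max_reach = 9.4 + 3.7 + 6.1 + 3.8 + 7.8 = 30.8
L_max = max([9.4, 3.7, 6.1, 3.8, 7.8]) = 9.4
S (sum of others) = 30.8 - 9.4 = 21.4
min_reach = max(0, 9.4 - 21.4) = max(0, -12) = 0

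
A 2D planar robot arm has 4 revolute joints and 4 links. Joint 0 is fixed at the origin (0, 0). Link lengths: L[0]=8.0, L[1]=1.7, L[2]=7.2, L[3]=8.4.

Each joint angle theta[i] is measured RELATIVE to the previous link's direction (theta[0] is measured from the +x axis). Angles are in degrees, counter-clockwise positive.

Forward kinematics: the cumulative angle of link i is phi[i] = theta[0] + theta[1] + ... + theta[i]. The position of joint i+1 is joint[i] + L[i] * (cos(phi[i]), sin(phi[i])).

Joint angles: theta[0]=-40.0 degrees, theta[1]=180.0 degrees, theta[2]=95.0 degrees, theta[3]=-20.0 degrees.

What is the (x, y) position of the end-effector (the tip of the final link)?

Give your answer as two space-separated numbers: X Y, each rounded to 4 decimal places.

Answer: -6.1845 -14.7655

Derivation:
joint[0] = (0.0000, 0.0000)  (base)
link 0: phi[0] = -40 = -40 deg
  cos(-40 deg) = 0.7660, sin(-40 deg) = -0.6428
  joint[1] = (0.0000, 0.0000) + 8 * (0.7660, -0.6428) = (0.0000 + 6.1284, 0.0000 + -5.1423) = (6.1284, -5.1423)
link 1: phi[1] = -40 + 180 = 140 deg
  cos(140 deg) = -0.7660, sin(140 deg) = 0.6428
  joint[2] = (6.1284, -5.1423) + 1.7 * (-0.7660, 0.6428) = (6.1284 + -1.3023, -5.1423 + 1.0927) = (4.8261, -4.0496)
link 2: phi[2] = -40 + 180 + 95 = 235 deg
  cos(235 deg) = -0.5736, sin(235 deg) = -0.8192
  joint[3] = (4.8261, -4.0496) + 7.2 * (-0.5736, -0.8192) = (4.8261 + -4.1298, -4.0496 + -5.8979) = (0.6963, -9.9475)
link 3: phi[3] = -40 + 180 + 95 + -20 = 215 deg
  cos(215 deg) = -0.8192, sin(215 deg) = -0.5736
  joint[4] = (0.6963, -9.9475) + 8.4 * (-0.8192, -0.5736) = (0.6963 + -6.8809, -9.9475 + -4.8180) = (-6.1845, -14.7655)
End effector: (-6.1845, -14.7655)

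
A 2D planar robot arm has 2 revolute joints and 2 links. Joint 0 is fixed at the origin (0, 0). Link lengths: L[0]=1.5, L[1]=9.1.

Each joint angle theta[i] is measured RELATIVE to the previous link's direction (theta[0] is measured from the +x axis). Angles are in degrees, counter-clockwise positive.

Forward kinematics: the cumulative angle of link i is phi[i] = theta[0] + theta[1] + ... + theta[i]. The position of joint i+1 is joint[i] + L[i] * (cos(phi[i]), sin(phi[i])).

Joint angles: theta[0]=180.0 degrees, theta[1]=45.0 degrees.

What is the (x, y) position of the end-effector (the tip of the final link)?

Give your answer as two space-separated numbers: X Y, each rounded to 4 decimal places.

joint[0] = (0.0000, 0.0000)  (base)
link 0: phi[0] = 180 = 180 deg
  cos(180 deg) = -1.0000, sin(180 deg) = 0.0000
  joint[1] = (0.0000, 0.0000) + 1.5 * (-1.0000, 0.0000) = (0.0000 + -1.5000, 0.0000 + 0.0000) = (-1.5000, 0.0000)
link 1: phi[1] = 180 + 45 = 225 deg
  cos(225 deg) = -0.7071, sin(225 deg) = -0.7071
  joint[2] = (-1.5000, 0.0000) + 9.1 * (-0.7071, -0.7071) = (-1.5000 + -6.4347, 0.0000 + -6.4347) = (-7.9347, -6.4347)
End effector: (-7.9347, -6.4347)

Answer: -7.9347 -6.4347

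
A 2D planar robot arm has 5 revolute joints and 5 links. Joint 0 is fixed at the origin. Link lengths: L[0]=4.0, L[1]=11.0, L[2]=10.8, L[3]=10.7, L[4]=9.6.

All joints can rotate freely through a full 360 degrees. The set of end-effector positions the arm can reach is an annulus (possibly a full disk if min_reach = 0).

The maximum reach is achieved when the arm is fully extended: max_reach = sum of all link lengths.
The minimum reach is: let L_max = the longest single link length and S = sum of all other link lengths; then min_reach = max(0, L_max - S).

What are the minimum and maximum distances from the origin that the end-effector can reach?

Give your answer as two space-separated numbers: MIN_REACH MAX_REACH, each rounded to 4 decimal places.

Link lengths: [4.0, 11.0, 10.8, 10.7, 9.6]
max_reach = 4 + 11 + 10.8 + 10.7 + 9.6 = 46.1
L_max = max([4.0, 11.0, 10.8, 10.7, 9.6]) = 11
S (sum of others) = 46.1 - 11 = 35.1
min_reach = max(0, 11 - 35.1) = max(0, -24.1) = 0

Answer: 0.0000 46.1000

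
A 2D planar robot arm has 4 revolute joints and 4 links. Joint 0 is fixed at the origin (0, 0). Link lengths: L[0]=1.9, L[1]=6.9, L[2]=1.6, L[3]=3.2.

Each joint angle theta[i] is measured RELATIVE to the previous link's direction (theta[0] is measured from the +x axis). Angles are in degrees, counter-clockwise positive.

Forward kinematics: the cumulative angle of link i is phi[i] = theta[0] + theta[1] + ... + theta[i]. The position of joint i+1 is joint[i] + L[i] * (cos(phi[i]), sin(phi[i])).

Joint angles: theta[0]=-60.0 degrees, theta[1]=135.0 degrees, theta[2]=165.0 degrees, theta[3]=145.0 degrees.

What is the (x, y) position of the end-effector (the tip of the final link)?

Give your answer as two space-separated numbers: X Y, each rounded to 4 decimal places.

Answer: 4.8360 4.9862

Derivation:
joint[0] = (0.0000, 0.0000)  (base)
link 0: phi[0] = -60 = -60 deg
  cos(-60 deg) = 0.5000, sin(-60 deg) = -0.8660
  joint[1] = (0.0000, 0.0000) + 1.9 * (0.5000, -0.8660) = (0.0000 + 0.9500, 0.0000 + -1.6454) = (0.9500, -1.6454)
link 1: phi[1] = -60 + 135 = 75 deg
  cos(75 deg) = 0.2588, sin(75 deg) = 0.9659
  joint[2] = (0.9500, -1.6454) + 6.9 * (0.2588, 0.9659) = (0.9500 + 1.7859, -1.6454 + 6.6649) = (2.7359, 5.0194)
link 2: phi[2] = -60 + 135 + 165 = 240 deg
  cos(240 deg) = -0.5000, sin(240 deg) = -0.8660
  joint[3] = (2.7359, 5.0194) + 1.6 * (-0.5000, -0.8660) = (2.7359 + -0.8000, 5.0194 + -1.3856) = (1.9359, 3.6338)
link 3: phi[3] = -60 + 135 + 165 + 145 = 385 deg
  cos(385 deg) = 0.9063, sin(385 deg) = 0.4226
  joint[4] = (1.9359, 3.6338) + 3.2 * (0.9063, 0.4226) = (1.9359 + 2.9002, 3.6338 + 1.3524) = (4.8360, 4.9862)
End effector: (4.8360, 4.9862)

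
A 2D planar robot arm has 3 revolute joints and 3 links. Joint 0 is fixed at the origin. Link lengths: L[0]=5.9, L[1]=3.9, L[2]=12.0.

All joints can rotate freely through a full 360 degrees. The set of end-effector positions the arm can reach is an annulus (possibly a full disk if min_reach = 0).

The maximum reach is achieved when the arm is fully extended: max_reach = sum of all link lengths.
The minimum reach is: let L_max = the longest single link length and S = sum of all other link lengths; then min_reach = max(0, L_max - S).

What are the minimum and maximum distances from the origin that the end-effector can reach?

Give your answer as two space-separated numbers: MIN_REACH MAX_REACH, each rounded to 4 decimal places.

Answer: 2.2000 21.8000

Derivation:
Link lengths: [5.9, 3.9, 12.0]
max_reach = 5.9 + 3.9 + 12 = 21.8
L_max = max([5.9, 3.9, 12.0]) = 12
S (sum of others) = 21.8 - 12 = 9.8
min_reach = max(0, 12 - 9.8) = max(0, 2.2) = 2.2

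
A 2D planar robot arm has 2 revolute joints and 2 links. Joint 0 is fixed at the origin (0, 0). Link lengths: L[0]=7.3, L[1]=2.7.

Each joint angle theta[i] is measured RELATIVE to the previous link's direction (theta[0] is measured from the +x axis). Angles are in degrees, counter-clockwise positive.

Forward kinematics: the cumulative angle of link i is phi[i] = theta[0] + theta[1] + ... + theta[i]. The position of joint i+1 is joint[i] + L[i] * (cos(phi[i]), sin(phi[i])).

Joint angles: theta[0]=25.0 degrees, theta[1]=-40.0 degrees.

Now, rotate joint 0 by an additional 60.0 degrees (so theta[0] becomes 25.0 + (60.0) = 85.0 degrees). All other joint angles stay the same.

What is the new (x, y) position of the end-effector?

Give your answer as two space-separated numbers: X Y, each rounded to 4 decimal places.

Answer: 2.5454 9.1814

Derivation:
joint[0] = (0.0000, 0.0000)  (base)
link 0: phi[0] = 85 = 85 deg
  cos(85 deg) = 0.0872, sin(85 deg) = 0.9962
  joint[1] = (0.0000, 0.0000) + 7.3 * (0.0872, 0.9962) = (0.0000 + 0.6362, 0.0000 + 7.2722) = (0.6362, 7.2722)
link 1: phi[1] = 85 + -40 = 45 deg
  cos(45 deg) = 0.7071, sin(45 deg) = 0.7071
  joint[2] = (0.6362, 7.2722) + 2.7 * (0.7071, 0.7071) = (0.6362 + 1.9092, 7.2722 + 1.9092) = (2.5454, 9.1814)
End effector: (2.5454, 9.1814)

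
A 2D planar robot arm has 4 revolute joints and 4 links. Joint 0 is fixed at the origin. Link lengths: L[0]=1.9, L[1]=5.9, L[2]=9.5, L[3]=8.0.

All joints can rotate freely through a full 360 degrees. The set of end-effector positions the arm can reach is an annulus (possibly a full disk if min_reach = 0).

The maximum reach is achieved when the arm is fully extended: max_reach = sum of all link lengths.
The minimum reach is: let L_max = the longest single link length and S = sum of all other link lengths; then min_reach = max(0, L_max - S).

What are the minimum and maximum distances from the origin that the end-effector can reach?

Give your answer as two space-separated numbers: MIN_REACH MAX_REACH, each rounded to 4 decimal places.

Answer: 0.0000 25.3000

Derivation:
Link lengths: [1.9, 5.9, 9.5, 8.0]
max_reach = 1.9 + 5.9 + 9.5 + 8 = 25.3
L_max = max([1.9, 5.9, 9.5, 8.0]) = 9.5
S (sum of others) = 25.3 - 9.5 = 15.8
min_reach = max(0, 9.5 - 15.8) = max(0, -6.3) = 0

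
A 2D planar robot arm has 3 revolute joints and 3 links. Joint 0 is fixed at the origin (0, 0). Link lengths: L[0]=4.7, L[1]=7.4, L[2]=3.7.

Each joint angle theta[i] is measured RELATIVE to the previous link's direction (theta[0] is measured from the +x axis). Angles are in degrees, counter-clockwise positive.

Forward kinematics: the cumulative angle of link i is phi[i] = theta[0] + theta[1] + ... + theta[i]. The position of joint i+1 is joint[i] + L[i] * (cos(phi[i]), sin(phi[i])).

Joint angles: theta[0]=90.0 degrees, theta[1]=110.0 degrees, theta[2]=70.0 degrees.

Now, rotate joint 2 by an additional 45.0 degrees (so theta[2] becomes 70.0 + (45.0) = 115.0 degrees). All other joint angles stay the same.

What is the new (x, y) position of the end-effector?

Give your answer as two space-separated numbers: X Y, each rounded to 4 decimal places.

joint[0] = (0.0000, 0.0000)  (base)
link 0: phi[0] = 90 = 90 deg
  cos(90 deg) = 0.0000, sin(90 deg) = 1.0000
  joint[1] = (0.0000, 0.0000) + 4.7 * (0.0000, 1.0000) = (0.0000 + 0.0000, 0.0000 + 4.7000) = (0.0000, 4.7000)
link 1: phi[1] = 90 + 110 = 200 deg
  cos(200 deg) = -0.9397, sin(200 deg) = -0.3420
  joint[2] = (0.0000, 4.7000) + 7.4 * (-0.9397, -0.3420) = (0.0000 + -6.9537, 4.7000 + -2.5309) = (-6.9537, 2.1691)
link 2: phi[2] = 90 + 110 + 115 = 315 deg
  cos(315 deg) = 0.7071, sin(315 deg) = -0.7071
  joint[3] = (-6.9537, 2.1691) + 3.7 * (0.7071, -0.7071) = (-6.9537 + 2.6163, 2.1691 + -2.6163) = (-4.3374, -0.4472)
End effector: (-4.3374, -0.4472)

Answer: -4.3374 -0.4472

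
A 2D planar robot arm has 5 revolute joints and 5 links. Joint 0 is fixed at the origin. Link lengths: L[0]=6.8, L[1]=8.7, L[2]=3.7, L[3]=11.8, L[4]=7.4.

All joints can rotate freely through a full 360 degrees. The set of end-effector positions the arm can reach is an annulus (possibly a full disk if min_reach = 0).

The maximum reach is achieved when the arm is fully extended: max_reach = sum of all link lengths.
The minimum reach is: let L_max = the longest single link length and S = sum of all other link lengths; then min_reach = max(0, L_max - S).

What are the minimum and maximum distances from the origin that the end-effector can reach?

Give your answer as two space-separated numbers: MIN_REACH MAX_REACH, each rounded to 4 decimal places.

Link lengths: [6.8, 8.7, 3.7, 11.8, 7.4]
max_reach = 6.8 + 8.7 + 3.7 + 11.8 + 7.4 = 38.4
L_max = max([6.8, 8.7, 3.7, 11.8, 7.4]) = 11.8
S (sum of others) = 38.4 - 11.8 = 26.6
min_reach = max(0, 11.8 - 26.6) = max(0, -14.8) = 0

Answer: 0.0000 38.4000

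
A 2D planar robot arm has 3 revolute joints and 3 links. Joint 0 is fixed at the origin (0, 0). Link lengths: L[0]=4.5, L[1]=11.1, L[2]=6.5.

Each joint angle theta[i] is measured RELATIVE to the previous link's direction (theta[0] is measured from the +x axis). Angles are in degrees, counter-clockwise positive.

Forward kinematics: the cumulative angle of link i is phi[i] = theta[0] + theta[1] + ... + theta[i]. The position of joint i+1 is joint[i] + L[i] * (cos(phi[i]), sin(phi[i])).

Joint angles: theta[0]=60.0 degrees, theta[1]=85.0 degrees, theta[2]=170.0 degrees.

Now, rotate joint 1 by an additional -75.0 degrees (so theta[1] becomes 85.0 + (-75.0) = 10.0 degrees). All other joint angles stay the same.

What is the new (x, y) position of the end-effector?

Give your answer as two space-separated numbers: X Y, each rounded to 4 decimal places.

Answer: 2.7964 8.6985

Derivation:
joint[0] = (0.0000, 0.0000)  (base)
link 0: phi[0] = 60 = 60 deg
  cos(60 deg) = 0.5000, sin(60 deg) = 0.8660
  joint[1] = (0.0000, 0.0000) + 4.5 * (0.5000, 0.8660) = (0.0000 + 2.2500, 0.0000 + 3.8971) = (2.2500, 3.8971)
link 1: phi[1] = 60 + 10 = 70 deg
  cos(70 deg) = 0.3420, sin(70 deg) = 0.9397
  joint[2] = (2.2500, 3.8971) + 11.1 * (0.3420, 0.9397) = (2.2500 + 3.7964, 3.8971 + 10.4306) = (6.0464, 14.3277)
link 2: phi[2] = 60 + 10 + 170 = 240 deg
  cos(240 deg) = -0.5000, sin(240 deg) = -0.8660
  joint[3] = (6.0464, 14.3277) + 6.5 * (-0.5000, -0.8660) = (6.0464 + -3.2500, 14.3277 + -5.6292) = (2.7964, 8.6985)
End effector: (2.7964, 8.6985)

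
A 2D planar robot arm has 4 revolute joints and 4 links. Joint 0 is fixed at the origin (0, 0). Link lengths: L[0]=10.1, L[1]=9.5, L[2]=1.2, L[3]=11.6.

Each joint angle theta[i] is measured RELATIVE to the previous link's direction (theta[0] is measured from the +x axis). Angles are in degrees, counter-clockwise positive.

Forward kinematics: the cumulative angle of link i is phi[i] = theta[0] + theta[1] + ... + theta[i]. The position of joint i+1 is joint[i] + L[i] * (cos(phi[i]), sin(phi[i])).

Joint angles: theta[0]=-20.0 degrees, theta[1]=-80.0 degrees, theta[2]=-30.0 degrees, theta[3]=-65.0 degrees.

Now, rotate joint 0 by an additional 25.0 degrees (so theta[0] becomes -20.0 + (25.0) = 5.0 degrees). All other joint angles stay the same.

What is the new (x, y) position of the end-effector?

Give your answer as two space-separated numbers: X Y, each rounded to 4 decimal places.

Answer: 0.7860 -11.4695

Derivation:
joint[0] = (0.0000, 0.0000)  (base)
link 0: phi[0] = 5 = 5 deg
  cos(5 deg) = 0.9962, sin(5 deg) = 0.0872
  joint[1] = (0.0000, 0.0000) + 10.1 * (0.9962, 0.0872) = (0.0000 + 10.0616, 0.0000 + 0.8803) = (10.0616, 0.8803)
link 1: phi[1] = 5 + -80 = -75 deg
  cos(-75 deg) = 0.2588, sin(-75 deg) = -0.9659
  joint[2] = (10.0616, 0.8803) + 9.5 * (0.2588, -0.9659) = (10.0616 + 2.4588, 0.8803 + -9.1763) = (12.5203, -8.2960)
link 2: phi[2] = 5 + -80 + -30 = -105 deg
  cos(-105 deg) = -0.2588, sin(-105 deg) = -0.9659
  joint[3] = (12.5203, -8.2960) + 1.2 * (-0.2588, -0.9659) = (12.5203 + -0.3106, -8.2960 + -1.1591) = (12.2098, -9.4551)
link 3: phi[3] = 5 + -80 + -30 + -65 = -170 deg
  cos(-170 deg) = -0.9848, sin(-170 deg) = -0.1736
  joint[4] = (12.2098, -9.4551) + 11.6 * (-0.9848, -0.1736) = (12.2098 + -11.4238, -9.4551 + -2.0143) = (0.7860, -11.4695)
End effector: (0.7860, -11.4695)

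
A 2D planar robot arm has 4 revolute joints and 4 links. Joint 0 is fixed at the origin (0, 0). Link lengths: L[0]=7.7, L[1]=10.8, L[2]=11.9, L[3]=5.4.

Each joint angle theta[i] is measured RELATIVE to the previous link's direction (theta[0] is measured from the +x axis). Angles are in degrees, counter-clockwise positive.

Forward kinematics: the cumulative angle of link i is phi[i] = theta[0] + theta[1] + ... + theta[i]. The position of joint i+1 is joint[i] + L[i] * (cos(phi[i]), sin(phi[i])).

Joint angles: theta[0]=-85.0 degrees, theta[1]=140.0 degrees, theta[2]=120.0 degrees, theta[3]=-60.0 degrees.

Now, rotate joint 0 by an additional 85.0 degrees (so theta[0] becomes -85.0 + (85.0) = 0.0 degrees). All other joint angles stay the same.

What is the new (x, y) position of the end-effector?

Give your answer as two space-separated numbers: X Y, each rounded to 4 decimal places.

joint[0] = (0.0000, 0.0000)  (base)
link 0: phi[0] = 0 = 0 deg
  cos(0 deg) = 1.0000, sin(0 deg) = 0.0000
  joint[1] = (0.0000, 0.0000) + 7.7 * (1.0000, 0.0000) = (0.0000 + 7.7000, 0.0000 + 0.0000) = (7.7000, 0.0000)
link 1: phi[1] = 0 + 140 = 140 deg
  cos(140 deg) = -0.7660, sin(140 deg) = 0.6428
  joint[2] = (7.7000, 0.0000) + 10.8 * (-0.7660, 0.6428) = (7.7000 + -8.2733, 0.0000 + 6.9421) = (-0.5733, 6.9421)
link 2: phi[2] = 0 + 140 + 120 = 260 deg
  cos(260 deg) = -0.1736, sin(260 deg) = -0.9848
  joint[3] = (-0.5733, 6.9421) + 11.9 * (-0.1736, -0.9848) = (-0.5733 + -2.0664, 6.9421 + -11.7192) = (-2.6397, -4.7771)
link 3: phi[3] = 0 + 140 + 120 + -60 = 200 deg
  cos(200 deg) = -0.9397, sin(200 deg) = -0.3420
  joint[4] = (-2.6397, -4.7771) + 5.4 * (-0.9397, -0.3420) = (-2.6397 + -5.0743, -4.7771 + -1.8469) = (-7.7140, -6.6240)
End effector: (-7.7140, -6.6240)

Answer: -7.7140 -6.6240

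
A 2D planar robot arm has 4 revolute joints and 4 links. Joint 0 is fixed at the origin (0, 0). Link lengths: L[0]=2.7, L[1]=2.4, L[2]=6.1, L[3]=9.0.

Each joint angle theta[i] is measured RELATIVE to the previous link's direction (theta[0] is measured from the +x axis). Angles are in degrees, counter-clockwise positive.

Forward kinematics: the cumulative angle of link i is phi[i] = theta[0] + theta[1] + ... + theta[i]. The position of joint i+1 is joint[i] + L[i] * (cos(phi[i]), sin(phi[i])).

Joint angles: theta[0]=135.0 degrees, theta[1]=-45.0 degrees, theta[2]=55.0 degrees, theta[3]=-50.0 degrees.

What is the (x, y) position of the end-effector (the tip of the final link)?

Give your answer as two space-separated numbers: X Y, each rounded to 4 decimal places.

joint[0] = (0.0000, 0.0000)  (base)
link 0: phi[0] = 135 = 135 deg
  cos(135 deg) = -0.7071, sin(135 deg) = 0.7071
  joint[1] = (0.0000, 0.0000) + 2.7 * (-0.7071, 0.7071) = (0.0000 + -1.9092, 0.0000 + 1.9092) = (-1.9092, 1.9092)
link 1: phi[1] = 135 + -45 = 90 deg
  cos(90 deg) = 0.0000, sin(90 deg) = 1.0000
  joint[2] = (-1.9092, 1.9092) + 2.4 * (0.0000, 1.0000) = (-1.9092 + 0.0000, 1.9092 + 2.4000) = (-1.9092, 4.3092)
link 2: phi[2] = 135 + -45 + 55 = 145 deg
  cos(145 deg) = -0.8192, sin(145 deg) = 0.5736
  joint[3] = (-1.9092, 4.3092) + 6.1 * (-0.8192, 0.5736) = (-1.9092 + -4.9968, 4.3092 + 3.4988) = (-6.9060, 7.8080)
link 3: phi[3] = 135 + -45 + 55 + -50 = 95 deg
  cos(95 deg) = -0.0872, sin(95 deg) = 0.9962
  joint[4] = (-6.9060, 7.8080) + 9 * (-0.0872, 0.9962) = (-6.9060 + -0.7844, 7.8080 + 8.9658) = (-7.6904, 16.7738)
End effector: (-7.6904, 16.7738)

Answer: -7.6904 16.7738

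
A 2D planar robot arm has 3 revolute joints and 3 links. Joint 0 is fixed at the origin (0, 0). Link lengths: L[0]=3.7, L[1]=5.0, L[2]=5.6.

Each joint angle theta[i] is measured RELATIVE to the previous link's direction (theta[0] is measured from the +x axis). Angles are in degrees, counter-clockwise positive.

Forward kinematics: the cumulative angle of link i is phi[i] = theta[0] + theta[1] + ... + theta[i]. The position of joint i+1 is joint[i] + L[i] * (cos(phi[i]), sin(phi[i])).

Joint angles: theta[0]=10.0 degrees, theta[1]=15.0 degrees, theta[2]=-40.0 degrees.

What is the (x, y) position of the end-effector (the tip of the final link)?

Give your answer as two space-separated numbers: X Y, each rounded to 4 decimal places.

Answer: 13.5845 1.3062

Derivation:
joint[0] = (0.0000, 0.0000)  (base)
link 0: phi[0] = 10 = 10 deg
  cos(10 deg) = 0.9848, sin(10 deg) = 0.1736
  joint[1] = (0.0000, 0.0000) + 3.7 * (0.9848, 0.1736) = (0.0000 + 3.6438, 0.0000 + 0.6425) = (3.6438, 0.6425)
link 1: phi[1] = 10 + 15 = 25 deg
  cos(25 deg) = 0.9063, sin(25 deg) = 0.4226
  joint[2] = (3.6438, 0.6425) + 5 * (0.9063, 0.4226) = (3.6438 + 4.5315, 0.6425 + 2.1131) = (8.1753, 2.7556)
link 2: phi[2] = 10 + 15 + -40 = -15 deg
  cos(-15 deg) = 0.9659, sin(-15 deg) = -0.2588
  joint[3] = (8.1753, 2.7556) + 5.6 * (0.9659, -0.2588) = (8.1753 + 5.4092, 2.7556 + -1.4494) = (13.5845, 1.3062)
End effector: (13.5845, 1.3062)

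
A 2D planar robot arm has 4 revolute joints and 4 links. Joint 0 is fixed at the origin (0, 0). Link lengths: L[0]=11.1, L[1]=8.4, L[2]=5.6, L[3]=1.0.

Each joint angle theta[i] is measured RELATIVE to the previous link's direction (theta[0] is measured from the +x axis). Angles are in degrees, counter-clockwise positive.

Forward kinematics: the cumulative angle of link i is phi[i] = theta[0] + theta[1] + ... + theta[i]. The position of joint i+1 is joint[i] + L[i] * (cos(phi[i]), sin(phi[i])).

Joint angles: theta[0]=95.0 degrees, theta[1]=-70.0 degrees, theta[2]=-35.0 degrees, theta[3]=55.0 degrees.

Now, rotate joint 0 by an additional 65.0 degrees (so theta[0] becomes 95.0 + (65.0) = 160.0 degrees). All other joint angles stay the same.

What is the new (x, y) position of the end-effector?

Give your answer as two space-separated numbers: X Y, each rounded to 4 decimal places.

Answer: -7.5606 17.7234

Derivation:
joint[0] = (0.0000, 0.0000)  (base)
link 0: phi[0] = 160 = 160 deg
  cos(160 deg) = -0.9397, sin(160 deg) = 0.3420
  joint[1] = (0.0000, 0.0000) + 11.1 * (-0.9397, 0.3420) = (0.0000 + -10.4306, 0.0000 + 3.7964) = (-10.4306, 3.7964)
link 1: phi[1] = 160 + -70 = 90 deg
  cos(90 deg) = 0.0000, sin(90 deg) = 1.0000
  joint[2] = (-10.4306, 3.7964) + 8.4 * (0.0000, 1.0000) = (-10.4306 + 0.0000, 3.7964 + 8.4000) = (-10.4306, 12.1964)
link 2: phi[2] = 160 + -70 + -35 = 55 deg
  cos(55 deg) = 0.5736, sin(55 deg) = 0.8192
  joint[3] = (-10.4306, 12.1964) + 5.6 * (0.5736, 0.8192) = (-10.4306 + 3.2120, 12.1964 + 4.5873) = (-7.2186, 16.7837)
link 3: phi[3] = 160 + -70 + -35 + 55 = 110 deg
  cos(110 deg) = -0.3420, sin(110 deg) = 0.9397
  joint[4] = (-7.2186, 16.7837) + 1 * (-0.3420, 0.9397) = (-7.2186 + -0.3420, 16.7837 + 0.9397) = (-7.5606, 17.7234)
End effector: (-7.5606, 17.7234)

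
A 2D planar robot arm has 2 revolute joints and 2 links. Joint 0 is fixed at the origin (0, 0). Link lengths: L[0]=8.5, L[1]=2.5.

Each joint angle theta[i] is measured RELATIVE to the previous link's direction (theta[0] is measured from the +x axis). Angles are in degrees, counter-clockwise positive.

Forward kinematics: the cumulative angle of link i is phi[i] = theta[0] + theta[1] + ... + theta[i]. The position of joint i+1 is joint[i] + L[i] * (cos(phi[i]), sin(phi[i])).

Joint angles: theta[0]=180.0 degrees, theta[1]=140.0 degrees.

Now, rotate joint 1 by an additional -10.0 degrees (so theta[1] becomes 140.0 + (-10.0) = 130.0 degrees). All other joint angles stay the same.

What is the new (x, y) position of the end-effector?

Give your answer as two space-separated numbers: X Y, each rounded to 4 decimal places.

joint[0] = (0.0000, 0.0000)  (base)
link 0: phi[0] = 180 = 180 deg
  cos(180 deg) = -1.0000, sin(180 deg) = 0.0000
  joint[1] = (0.0000, 0.0000) + 8.5 * (-1.0000, 0.0000) = (0.0000 + -8.5000, 0.0000 + 0.0000) = (-8.5000, 0.0000)
link 1: phi[1] = 180 + 130 = 310 deg
  cos(310 deg) = 0.6428, sin(310 deg) = -0.7660
  joint[2] = (-8.5000, 0.0000) + 2.5 * (0.6428, -0.7660) = (-8.5000 + 1.6070, 0.0000 + -1.9151) = (-6.8930, -1.9151)
End effector: (-6.8930, -1.9151)

Answer: -6.8930 -1.9151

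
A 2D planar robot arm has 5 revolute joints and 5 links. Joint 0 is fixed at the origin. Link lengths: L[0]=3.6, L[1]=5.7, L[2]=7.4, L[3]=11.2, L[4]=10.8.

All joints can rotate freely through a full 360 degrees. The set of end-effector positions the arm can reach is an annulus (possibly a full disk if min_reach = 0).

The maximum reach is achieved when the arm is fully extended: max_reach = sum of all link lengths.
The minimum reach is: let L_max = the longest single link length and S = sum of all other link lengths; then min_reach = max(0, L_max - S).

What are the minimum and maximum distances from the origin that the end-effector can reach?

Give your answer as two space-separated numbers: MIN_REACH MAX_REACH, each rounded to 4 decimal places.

Answer: 0.0000 38.7000

Derivation:
Link lengths: [3.6, 5.7, 7.4, 11.2, 10.8]
max_reach = 3.6 + 5.7 + 7.4 + 11.2 + 10.8 = 38.7
L_max = max([3.6, 5.7, 7.4, 11.2, 10.8]) = 11.2
S (sum of others) = 38.7 - 11.2 = 27.5
min_reach = max(0, 11.2 - 27.5) = max(0, -16.3) = 0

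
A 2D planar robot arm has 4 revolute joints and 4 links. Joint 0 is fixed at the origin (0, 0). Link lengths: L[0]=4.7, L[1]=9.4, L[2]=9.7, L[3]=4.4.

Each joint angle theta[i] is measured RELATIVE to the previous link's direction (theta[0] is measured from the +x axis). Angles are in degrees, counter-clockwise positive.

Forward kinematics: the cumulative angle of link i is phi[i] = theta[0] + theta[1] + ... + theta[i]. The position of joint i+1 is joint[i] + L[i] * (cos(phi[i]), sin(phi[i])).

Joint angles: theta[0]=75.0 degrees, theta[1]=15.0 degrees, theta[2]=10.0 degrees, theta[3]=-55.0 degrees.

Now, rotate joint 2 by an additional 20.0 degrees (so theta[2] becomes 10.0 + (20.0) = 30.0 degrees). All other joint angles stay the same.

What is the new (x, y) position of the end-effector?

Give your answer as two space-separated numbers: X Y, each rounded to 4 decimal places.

Answer: -1.7740 26.3281

Derivation:
joint[0] = (0.0000, 0.0000)  (base)
link 0: phi[0] = 75 = 75 deg
  cos(75 deg) = 0.2588, sin(75 deg) = 0.9659
  joint[1] = (0.0000, 0.0000) + 4.7 * (0.2588, 0.9659) = (0.0000 + 1.2164, 0.0000 + 4.5399) = (1.2164, 4.5399)
link 1: phi[1] = 75 + 15 = 90 deg
  cos(90 deg) = 0.0000, sin(90 deg) = 1.0000
  joint[2] = (1.2164, 4.5399) + 9.4 * (0.0000, 1.0000) = (1.2164 + 0.0000, 4.5399 + 9.4000) = (1.2164, 13.9399)
link 2: phi[2] = 75 + 15 + 30 = 120 deg
  cos(120 deg) = -0.5000, sin(120 deg) = 0.8660
  joint[3] = (1.2164, 13.9399) + 9.7 * (-0.5000, 0.8660) = (1.2164 + -4.8500, 13.9399 + 8.4004) = (-3.6336, 22.3403)
link 3: phi[3] = 75 + 15 + 30 + -55 = 65 deg
  cos(65 deg) = 0.4226, sin(65 deg) = 0.9063
  joint[4] = (-3.6336, 22.3403) + 4.4 * (0.4226, 0.9063) = (-3.6336 + 1.8595, 22.3403 + 3.9878) = (-1.7740, 26.3281)
End effector: (-1.7740, 26.3281)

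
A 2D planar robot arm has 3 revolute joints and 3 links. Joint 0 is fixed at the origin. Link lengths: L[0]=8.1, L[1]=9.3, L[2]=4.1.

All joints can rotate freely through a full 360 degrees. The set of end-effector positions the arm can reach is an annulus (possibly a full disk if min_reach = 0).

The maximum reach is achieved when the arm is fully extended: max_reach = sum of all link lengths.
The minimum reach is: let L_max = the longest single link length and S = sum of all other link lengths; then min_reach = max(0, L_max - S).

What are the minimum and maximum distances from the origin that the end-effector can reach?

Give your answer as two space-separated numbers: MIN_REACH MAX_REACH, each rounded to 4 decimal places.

Link lengths: [8.1, 9.3, 4.1]
max_reach = 8.1 + 9.3 + 4.1 = 21.5
L_max = max([8.1, 9.3, 4.1]) = 9.3
S (sum of others) = 21.5 - 9.3 = 12.2
min_reach = max(0, 9.3 - 12.2) = max(0, -2.9) = 0

Answer: 0.0000 21.5000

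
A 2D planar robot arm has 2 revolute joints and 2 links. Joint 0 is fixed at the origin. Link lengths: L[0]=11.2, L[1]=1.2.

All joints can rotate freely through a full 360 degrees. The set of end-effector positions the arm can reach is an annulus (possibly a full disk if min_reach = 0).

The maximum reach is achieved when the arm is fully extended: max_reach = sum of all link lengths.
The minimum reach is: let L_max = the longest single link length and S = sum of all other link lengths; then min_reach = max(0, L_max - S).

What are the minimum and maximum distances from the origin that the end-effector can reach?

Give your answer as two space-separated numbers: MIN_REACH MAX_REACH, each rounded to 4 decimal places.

Answer: 10.0000 12.4000

Derivation:
Link lengths: [11.2, 1.2]
max_reach = 11.2 + 1.2 = 12.4
L_max = max([11.2, 1.2]) = 11.2
S (sum of others) = 12.4 - 11.2 = 1.2
min_reach = max(0, 11.2 - 1.2) = max(0, 10) = 10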